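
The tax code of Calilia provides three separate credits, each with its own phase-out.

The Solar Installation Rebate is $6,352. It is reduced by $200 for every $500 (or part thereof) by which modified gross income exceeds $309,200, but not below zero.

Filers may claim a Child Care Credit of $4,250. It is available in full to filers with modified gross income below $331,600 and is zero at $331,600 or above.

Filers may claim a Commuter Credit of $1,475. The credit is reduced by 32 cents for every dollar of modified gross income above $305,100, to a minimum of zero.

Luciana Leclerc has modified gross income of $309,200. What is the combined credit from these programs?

Solar Installation Rebate: $309,200 is at or below the $309,200 threshold, so the full $6,352 applies.
Child Care Credit: $309,200 is below the $331,600 cutoff, so the full $4,250 applies.
Commuter Credit: 32% of the $4,100 excess over $305,100 is $1,312; credit = $1,475 − $1,312 = $163.
Total: $6,352 + $4,250 + $163 = $10,765.

$10,765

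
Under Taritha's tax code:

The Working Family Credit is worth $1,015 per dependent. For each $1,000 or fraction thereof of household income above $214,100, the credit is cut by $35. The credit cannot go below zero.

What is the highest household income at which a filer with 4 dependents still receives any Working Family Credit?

Full credit = 4 × $1,015 = $4,060.
After 115 increments the reduction is 115 × $35 = $4,025, leaving $35; one more increment wipes it out. Increment 115 ends at excess 115 × $1,000 = $115,000, so the highest qualifying income is $214,100 + $115,000 = $329,100.

$329,100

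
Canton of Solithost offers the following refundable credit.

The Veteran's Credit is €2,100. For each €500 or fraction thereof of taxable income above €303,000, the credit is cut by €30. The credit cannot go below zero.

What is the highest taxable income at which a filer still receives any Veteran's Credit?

€337,500

After 69 increments the reduction is 69 × €30 = €2,070, leaving €30; one more increment wipes it out. Increment 69 ends at excess 69 × €500 = €34,500, so the highest qualifying income is €303,000 + €34,500 = €337,500.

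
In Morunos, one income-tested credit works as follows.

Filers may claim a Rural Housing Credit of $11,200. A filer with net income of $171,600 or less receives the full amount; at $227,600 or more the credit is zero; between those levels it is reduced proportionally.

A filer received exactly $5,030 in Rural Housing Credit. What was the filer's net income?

$202,450

$5,030 is 5,030/11,200 of the full $11,200, so 6,170/11,200 of the $56,000 range has been used: income = $171,600 + $56,000 × 6,170/11,200 = $202,450.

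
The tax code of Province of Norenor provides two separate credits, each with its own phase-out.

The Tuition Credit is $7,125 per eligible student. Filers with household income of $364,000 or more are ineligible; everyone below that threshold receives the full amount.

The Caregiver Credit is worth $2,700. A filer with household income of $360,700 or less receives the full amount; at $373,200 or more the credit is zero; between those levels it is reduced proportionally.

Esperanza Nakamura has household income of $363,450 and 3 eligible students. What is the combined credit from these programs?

$23,481

Tuition Credit: base = 3 × $7,125 = $21,375. $363,450 is below the $364,000 cutoff, so the full $21,375 applies.
Caregiver Credit: $363,450 is $2,750 into a $12,500 phase-out range, leaving 9,750/12,500 of the credit: $2,700 × 9,750/12,500 = $2,106.
Total: $21,375 + $2,106 = $23,481.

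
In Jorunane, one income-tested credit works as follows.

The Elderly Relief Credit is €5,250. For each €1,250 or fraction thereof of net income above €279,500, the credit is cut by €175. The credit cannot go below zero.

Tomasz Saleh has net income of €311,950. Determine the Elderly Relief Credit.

€700

Elderly Relief Credit: income exceeds €279,500 by €32,450, which is 26 full-or-partial €1,250 increments; reduction = 26 × €175 = €4,550, leaving €700.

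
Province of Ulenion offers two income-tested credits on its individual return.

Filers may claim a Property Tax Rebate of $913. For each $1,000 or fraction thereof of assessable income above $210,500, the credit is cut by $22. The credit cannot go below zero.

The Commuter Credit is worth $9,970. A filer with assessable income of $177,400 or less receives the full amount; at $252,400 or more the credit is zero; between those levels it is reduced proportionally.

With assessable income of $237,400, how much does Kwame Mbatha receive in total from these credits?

Property Tax Rebate: income exceeds $210,500 by $26,900, which is 27 full-or-partial $1,000 increments; reduction = 27 × $22 = $594, leaving $319.
Commuter Credit: $237,400 is $60,000 into a $75,000 phase-out range, leaving 15,000/75,000 of the credit: $9,970 × 15,000/75,000 = $1,994.
Total: $319 + $1,994 = $2,313.

$2,313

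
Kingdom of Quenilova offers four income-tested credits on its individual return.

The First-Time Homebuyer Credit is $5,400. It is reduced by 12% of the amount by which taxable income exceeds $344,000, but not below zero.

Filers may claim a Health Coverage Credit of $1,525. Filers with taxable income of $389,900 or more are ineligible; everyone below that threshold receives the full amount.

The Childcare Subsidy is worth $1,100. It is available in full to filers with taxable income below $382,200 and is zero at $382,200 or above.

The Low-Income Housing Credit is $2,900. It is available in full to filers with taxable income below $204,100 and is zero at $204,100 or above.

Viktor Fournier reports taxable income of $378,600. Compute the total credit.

First-Time Homebuyer Credit: 12% of the $34,600 excess over $344,000 is $4,152; credit = $5,400 − $4,152 = $1,248.
Health Coverage Credit: $378,600 is below the $389,900 cutoff, so the full $1,525 applies.
Childcare Subsidy: $378,600 is below the $382,200 cutoff, so the full $1,100 applies.
Low-Income Housing Credit: $378,600 meets or exceeds the $204,100 cutoff, so the credit is $0.
Total: $1,248 + $1,525 + $1,100 + $0 = $3,873.

$3,873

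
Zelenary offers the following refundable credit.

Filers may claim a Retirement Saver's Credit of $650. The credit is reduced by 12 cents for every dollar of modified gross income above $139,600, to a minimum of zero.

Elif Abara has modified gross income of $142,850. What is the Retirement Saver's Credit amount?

Retirement Saver's Credit: 12% of the $3,250 excess over $139,600 is $390; credit = $650 − $390 = $260.

$260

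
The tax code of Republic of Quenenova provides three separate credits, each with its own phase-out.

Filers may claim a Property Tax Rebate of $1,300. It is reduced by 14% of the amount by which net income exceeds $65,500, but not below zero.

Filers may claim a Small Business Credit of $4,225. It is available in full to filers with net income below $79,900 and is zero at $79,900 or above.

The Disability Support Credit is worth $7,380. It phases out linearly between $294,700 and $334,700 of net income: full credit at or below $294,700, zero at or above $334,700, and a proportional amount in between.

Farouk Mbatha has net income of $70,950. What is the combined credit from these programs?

$12,142

Property Tax Rebate: 14% of the $5,450 excess over $65,500 is $763; credit = $1,300 − $763 = $537.
Small Business Credit: $70,950 is below the $79,900 cutoff, so the full $4,225 applies.
Disability Support Credit: $70,950 is at or below the $294,700 threshold, so the full $7,380 applies.
Total: $537 + $4,225 + $7,380 = $12,142.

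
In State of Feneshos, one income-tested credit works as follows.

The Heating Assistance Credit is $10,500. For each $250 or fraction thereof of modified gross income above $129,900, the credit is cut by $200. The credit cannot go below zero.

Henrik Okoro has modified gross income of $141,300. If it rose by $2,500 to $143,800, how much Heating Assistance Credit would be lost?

At $141,300 — income exceeds $129,900 by $11,400, which is 46 full-or-partial $250 increments; reduction = 46 × $200 = $9,200, leaving $1,300.
At $143,800 — income exceeds $129,900 by $13,900 → 56 increments × $200 = $11,200 ≥ base, so the credit is $0.
Lost: $1,300 − $0 = $1,300.

$1,300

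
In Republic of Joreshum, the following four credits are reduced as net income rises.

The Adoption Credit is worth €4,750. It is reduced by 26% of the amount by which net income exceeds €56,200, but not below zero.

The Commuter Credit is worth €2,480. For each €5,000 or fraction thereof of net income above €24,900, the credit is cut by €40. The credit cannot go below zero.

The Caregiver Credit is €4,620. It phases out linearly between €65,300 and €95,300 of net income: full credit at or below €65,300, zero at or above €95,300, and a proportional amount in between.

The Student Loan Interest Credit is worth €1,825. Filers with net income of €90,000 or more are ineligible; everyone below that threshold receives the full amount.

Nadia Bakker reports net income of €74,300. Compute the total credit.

Adoption Credit: 26% of the €18,100 excess over €56,200 is €4,706; credit = €4,750 − €4,706 = €44.
Commuter Credit: income exceeds €24,900 by €49,400, which is 10 full-or-partial €5,000 increments; reduction = 10 × €40 = €400, leaving €2,080.
Caregiver Credit: €74,300 is €9,000 into a €30,000 phase-out range, leaving 21,000/30,000 of the credit: €4,620 × 21,000/30,000 = €3,234.
Student Loan Interest Credit: €74,300 is below the €90,000 cutoff, so the full €1,825 applies.
Total: €44 + €2,080 + €3,234 + €1,825 = €7,183.

€7,183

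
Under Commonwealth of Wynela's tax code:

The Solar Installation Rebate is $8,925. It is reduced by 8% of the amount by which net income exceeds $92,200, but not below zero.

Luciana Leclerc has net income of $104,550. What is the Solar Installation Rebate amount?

Solar Installation Rebate: 8% of the $12,350 excess over $92,200 is $988; credit = $8,925 − $988 = $7,937.

$7,937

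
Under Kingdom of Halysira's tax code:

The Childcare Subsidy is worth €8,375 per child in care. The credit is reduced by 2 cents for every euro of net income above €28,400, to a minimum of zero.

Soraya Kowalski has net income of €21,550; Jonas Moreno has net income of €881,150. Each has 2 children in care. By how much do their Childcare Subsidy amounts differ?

Soraya (€21,550): Childcare Subsidy: base = 2 × €8,375 = €16,750. €21,550 is at or below the €28,400 threshold, so the full €16,750 applies.
Jonas (€881,150): Childcare Subsidy: base = 2 × €8,375 = €16,750. 2% of the €852,750 excess over €28,400 is €17,055 ≥ base, so the credit is €0.
Difference: |€16,750 − €0| = €16,750.

€16,750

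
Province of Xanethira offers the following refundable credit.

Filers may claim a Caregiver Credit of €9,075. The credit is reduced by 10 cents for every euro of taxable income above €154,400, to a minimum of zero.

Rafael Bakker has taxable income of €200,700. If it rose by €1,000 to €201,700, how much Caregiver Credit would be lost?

€100

At €200,700 — 10% of the €46,300 excess over €154,400 is €4,630; credit = €9,075 − €4,630 = €4,445.
At €201,700 — 10% of the €47,300 excess over €154,400 is €4,730; credit = €9,075 − €4,730 = €4,345.
Lost: €4,445 − €4,345 = €100.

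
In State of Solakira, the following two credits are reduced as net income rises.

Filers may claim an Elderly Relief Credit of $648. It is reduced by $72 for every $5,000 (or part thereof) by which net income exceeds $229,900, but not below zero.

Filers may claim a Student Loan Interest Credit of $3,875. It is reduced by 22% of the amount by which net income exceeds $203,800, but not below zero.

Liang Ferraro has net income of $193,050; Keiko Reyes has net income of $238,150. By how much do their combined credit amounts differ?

$4,019

Liang ($193,050): Elderly Relief Credit: $193,050 is at or below the $229,900 threshold, so the full $648 applies. Student Loan Interest Credit: $193,050 is at or below the $203,800 threshold, so the full $3,875 applies. total $648 + $3,875 = $4,523
Keiko ($238,150): Elderly Relief Credit: income exceeds $229,900 by $8,250, which is 2 full-or-partial $5,000 increments; reduction = 2 × $72 = $144, leaving $504. Student Loan Interest Credit: 22% of the $34,350 excess over $203,800 is $7,557 ≥ base, so the credit is $0. total $504 + $0 = $504
Difference: |$4,523 − $504| = $4,019.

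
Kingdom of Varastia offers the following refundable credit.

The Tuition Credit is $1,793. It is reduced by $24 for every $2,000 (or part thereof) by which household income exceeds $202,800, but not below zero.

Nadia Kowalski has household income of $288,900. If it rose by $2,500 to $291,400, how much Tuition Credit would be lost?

At $288,900 — income exceeds $202,800 by $86,100, which is 44 full-or-partial $2,000 increments; reduction = 44 × $24 = $1,056, leaving $737.
At $291,400 — income exceeds $202,800 by $88,600, which is 45 full-or-partial $2,000 increments; reduction = 45 × $24 = $1,080, leaving $713.
Lost: $737 − $713 = $24.

$24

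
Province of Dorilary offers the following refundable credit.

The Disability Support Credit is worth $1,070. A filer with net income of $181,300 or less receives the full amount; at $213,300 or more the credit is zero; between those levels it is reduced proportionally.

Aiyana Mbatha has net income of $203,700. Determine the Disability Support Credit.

$321

Disability Support Credit: $203,700 is $22,400 into a $32,000 phase-out range, leaving 9,600/32,000 of the credit: $1,070 × 9,600/32,000 = $321.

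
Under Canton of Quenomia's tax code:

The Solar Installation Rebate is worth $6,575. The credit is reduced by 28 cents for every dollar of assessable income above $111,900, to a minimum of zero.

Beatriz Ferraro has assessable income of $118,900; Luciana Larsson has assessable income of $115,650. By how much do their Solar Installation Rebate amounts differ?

$910

Beatriz ($118,900): Solar Installation Rebate: 28% of the $7,000 excess over $111,900 is $1,960; credit = $6,575 − $1,960 = $4,615.
Luciana ($115,650): Solar Installation Rebate: 28% of the $3,750 excess over $111,900 is $1,050; credit = $6,575 − $1,050 = $5,525.
Difference: |$4,615 − $5,525| = $910.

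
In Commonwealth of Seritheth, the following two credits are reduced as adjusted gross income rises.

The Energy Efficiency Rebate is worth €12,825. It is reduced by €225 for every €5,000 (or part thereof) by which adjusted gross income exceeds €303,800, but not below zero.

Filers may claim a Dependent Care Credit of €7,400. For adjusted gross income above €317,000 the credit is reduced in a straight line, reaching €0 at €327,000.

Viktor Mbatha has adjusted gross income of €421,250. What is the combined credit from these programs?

Energy Efficiency Rebate: income exceeds €303,800 by €117,450, which is 24 full-or-partial €5,000 increments; reduction = 24 × €225 = €5,400, leaving €7,425.
Dependent Care Credit: €421,250 is at or above €327,000, so the credit is €0.
Total: €7,425 + €0 = €7,425.

€7,425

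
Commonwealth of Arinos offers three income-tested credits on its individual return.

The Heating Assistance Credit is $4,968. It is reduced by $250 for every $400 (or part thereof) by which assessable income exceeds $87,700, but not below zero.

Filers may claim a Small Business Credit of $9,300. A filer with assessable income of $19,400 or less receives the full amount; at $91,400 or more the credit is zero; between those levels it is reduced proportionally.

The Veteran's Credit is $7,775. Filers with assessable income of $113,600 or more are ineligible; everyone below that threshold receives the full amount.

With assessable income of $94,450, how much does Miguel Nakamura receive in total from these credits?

$8,493

Heating Assistance Credit: income exceeds $87,700 by $6,750, which is 17 full-or-partial $400 increments; reduction = 17 × $250 = $4,250, leaving $718.
Small Business Credit: $94,450 is at or above $91,400, so the credit is $0.
Veteran's Credit: $94,450 is below the $113,600 cutoff, so the full $7,775 applies.
Total: $718 + $0 + $7,775 = $8,493.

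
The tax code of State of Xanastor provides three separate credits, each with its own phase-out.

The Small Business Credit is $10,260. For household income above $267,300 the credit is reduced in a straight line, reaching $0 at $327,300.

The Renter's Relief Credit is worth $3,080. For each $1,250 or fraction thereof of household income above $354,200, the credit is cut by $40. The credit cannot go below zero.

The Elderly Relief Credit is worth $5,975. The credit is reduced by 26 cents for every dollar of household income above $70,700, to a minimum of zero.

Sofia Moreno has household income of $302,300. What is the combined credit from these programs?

Small Business Credit: $302,300 is $35,000 into a $60,000 phase-out range, leaving 25,000/60,000 of the credit: $10,260 × 25,000/60,000 = $4,275.
Renter's Relief Credit: $302,300 is at or below the $354,200 threshold, so the full $3,080 applies.
Elderly Relief Credit: 26% of the $231,600 excess over $70,700 is $60,216 ≥ base, so the credit is $0.
Total: $4,275 + $3,080 + $0 = $7,355.

$7,355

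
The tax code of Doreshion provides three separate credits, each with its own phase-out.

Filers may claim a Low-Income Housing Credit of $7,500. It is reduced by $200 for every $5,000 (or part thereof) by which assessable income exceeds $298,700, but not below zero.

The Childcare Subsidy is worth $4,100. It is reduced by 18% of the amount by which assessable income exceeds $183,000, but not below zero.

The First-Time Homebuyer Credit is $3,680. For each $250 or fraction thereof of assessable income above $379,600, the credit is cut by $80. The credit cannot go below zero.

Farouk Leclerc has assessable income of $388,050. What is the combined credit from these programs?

Low-Income Housing Credit: income exceeds $298,700 by $89,350, which is 18 full-or-partial $5,000 increments; reduction = 18 × $200 = $3,600, leaving $3,900.
Childcare Subsidy: 18% of the $205,050 excess over $183,000 is $36,909 ≥ base, so the credit is $0.
First-Time Homebuyer Credit: income exceeds $379,600 by $8,450, which is 34 full-or-partial $250 increments; reduction = 34 × $80 = $2,720, leaving $960.
Total: $3,900 + $0 + $960 = $4,860.

$4,860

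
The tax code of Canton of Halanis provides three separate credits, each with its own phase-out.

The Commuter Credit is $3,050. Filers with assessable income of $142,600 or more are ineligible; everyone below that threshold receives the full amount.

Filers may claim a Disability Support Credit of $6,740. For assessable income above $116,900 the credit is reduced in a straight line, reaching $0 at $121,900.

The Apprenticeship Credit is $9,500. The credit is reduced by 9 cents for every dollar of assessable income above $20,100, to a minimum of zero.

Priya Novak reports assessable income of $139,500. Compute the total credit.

Commuter Credit: $139,500 is below the $142,600 cutoff, so the full $3,050 applies.
Disability Support Credit: $139,500 is at or above $121,900, so the credit is $0.
Apprenticeship Credit: 9% of the $119,400 excess over $20,100 is $10,746 ≥ base, so the credit is $0.
Total: $3,050 + $0 + $0 = $3,050.

$3,050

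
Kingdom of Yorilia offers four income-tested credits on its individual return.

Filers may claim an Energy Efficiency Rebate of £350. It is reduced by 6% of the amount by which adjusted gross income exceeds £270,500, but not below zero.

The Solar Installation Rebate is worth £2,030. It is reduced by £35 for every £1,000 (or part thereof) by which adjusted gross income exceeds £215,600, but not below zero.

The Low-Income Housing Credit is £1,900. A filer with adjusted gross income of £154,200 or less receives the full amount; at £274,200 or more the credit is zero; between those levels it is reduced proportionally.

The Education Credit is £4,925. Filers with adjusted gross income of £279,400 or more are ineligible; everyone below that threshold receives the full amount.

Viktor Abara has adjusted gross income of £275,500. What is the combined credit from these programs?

£4,975

Energy Efficiency Rebate: 6% of the £5,000 excess over £270,500 is £300; credit = £350 − £300 = £50.
Solar Installation Rebate: income exceeds £215,600 by £59,900 → 60 increments × £35 = £2,100 ≥ base, so the credit is £0.
Low-Income Housing Credit: £275,500 is at or above £274,200, so the credit is £0.
Education Credit: £275,500 is below the £279,400 cutoff, so the full £4,925 applies.
Total: £50 + £0 + £0 + £4,925 = £4,975.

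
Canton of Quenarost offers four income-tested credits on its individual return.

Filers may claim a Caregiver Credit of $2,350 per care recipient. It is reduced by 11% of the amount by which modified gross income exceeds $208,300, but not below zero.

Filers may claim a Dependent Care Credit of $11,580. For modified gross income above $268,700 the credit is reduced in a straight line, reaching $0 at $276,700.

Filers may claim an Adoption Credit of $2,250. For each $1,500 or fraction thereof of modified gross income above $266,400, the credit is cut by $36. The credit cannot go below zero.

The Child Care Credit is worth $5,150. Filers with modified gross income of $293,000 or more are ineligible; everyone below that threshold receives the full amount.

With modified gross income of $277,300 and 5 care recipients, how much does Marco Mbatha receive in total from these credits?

Caregiver Credit: base = 5 × $2,350 = $11,750. 11% of the $69,000 excess over $208,300 is $7,590; credit = $11,750 − $7,590 = $4,160.
Dependent Care Credit: $277,300 is at or above $276,700, so the credit is $0.
Adoption Credit: income exceeds $266,400 by $10,900, which is 8 full-or-partial $1,500 increments; reduction = 8 × $36 = $288, leaving $1,962.
Child Care Credit: $277,300 is below the $293,000 cutoff, so the full $5,150 applies.
Total: $4,160 + $0 + $1,962 + $5,150 = $11,272.

$11,272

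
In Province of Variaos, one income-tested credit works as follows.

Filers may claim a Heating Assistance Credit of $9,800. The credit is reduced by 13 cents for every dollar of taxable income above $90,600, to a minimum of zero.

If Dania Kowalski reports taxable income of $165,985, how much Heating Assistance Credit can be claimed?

$0

Heating Assistance Credit: 13% of the $75,385 excess over $90,600 is $9,800.05 ≥ base, so the credit is $0.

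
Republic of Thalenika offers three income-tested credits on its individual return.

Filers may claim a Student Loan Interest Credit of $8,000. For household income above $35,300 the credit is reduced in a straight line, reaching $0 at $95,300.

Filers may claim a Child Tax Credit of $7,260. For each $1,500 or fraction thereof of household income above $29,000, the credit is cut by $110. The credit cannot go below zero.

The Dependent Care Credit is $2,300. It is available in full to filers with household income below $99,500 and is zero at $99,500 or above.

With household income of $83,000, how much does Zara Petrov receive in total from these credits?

$7,240

Student Loan Interest Credit: $83,000 is $47,700 into a $60,000 phase-out range, leaving 12,300/60,000 of the credit: $8,000 × 12,300/60,000 = $1,640.
Child Tax Credit: income exceeds $29,000 by $54,000, which is 36 full-or-partial $1,500 increments; reduction = 36 × $110 = $3,960, leaving $3,300.
Dependent Care Credit: $83,000 is below the $99,500 cutoff, so the full $2,300 applies.
Total: $1,640 + $3,300 + $2,300 = $7,240.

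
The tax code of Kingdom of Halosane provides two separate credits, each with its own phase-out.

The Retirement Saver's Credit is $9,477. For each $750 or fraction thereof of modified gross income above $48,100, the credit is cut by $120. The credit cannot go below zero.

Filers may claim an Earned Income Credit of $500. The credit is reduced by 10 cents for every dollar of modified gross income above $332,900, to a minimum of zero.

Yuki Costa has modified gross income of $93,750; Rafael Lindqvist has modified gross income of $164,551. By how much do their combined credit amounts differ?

$2,157

Yuki ($93,750): Retirement Saver's Credit: income exceeds $48,100 by $45,650, which is 61 full-or-partial $750 increments; reduction = 61 × $120 = $7,320, leaving $2,157. Earned Income Credit: $93,750 is at or below the $332,900 threshold, so the full $500 applies. total $2,157 + $500 = $2,657
Rafael ($164,551): Retirement Saver's Credit: income exceeds $48,100 by $116,451 → 156 increments × $120 = $18,720 ≥ base, so the credit is $0. Earned Income Credit: $164,551 is at or below the $332,900 threshold, so the full $500 applies. total $0 + $500 = $500
Difference: |$2,657 − $500| = $2,157.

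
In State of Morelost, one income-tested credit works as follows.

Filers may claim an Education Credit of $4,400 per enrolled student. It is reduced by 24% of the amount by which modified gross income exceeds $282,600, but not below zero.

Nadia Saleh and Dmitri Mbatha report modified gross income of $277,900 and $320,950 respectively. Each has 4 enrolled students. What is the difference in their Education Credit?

$9,204

Nadia ($277,900): Education Credit: base = 4 × $4,400 = $17,600. $277,900 is at or below the $282,600 threshold, so the full $17,600 applies.
Dmitri ($320,950): Education Credit: base = 4 × $4,400 = $17,600. 24% of the $38,350 excess over $282,600 is $9,204; credit = $17,600 − $9,204 = $8,396.
Difference: |$17,600 − $8,396| = $9,204.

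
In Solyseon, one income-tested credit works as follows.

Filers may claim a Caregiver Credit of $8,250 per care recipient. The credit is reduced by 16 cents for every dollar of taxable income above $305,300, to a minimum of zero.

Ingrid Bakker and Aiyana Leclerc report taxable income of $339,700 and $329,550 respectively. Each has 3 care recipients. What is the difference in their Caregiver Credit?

$1,624

Ingrid ($339,700): Caregiver Credit: base = 3 × $8,250 = $24,750. 16% of the $34,400 excess over $305,300 is $5,504; credit = $24,750 − $5,504 = $19,246.
Aiyana ($329,550): Caregiver Credit: base = 3 × $8,250 = $24,750. 16% of the $24,250 excess over $305,300 is $3,880; credit = $24,750 − $3,880 = $20,870.
Difference: |$19,246 − $20,870| = $1,624.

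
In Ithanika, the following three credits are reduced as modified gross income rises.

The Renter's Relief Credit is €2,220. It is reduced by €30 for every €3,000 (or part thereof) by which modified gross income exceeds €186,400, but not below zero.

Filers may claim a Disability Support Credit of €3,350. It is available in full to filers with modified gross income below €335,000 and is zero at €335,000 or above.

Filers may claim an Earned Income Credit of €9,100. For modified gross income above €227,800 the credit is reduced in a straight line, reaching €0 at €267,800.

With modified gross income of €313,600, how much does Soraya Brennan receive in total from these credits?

Renter's Relief Credit: income exceeds €186,400 by €127,200, which is 43 full-or-partial €3,000 increments; reduction = 43 × €30 = €1,290, leaving €930.
Disability Support Credit: €313,600 is below the €335,000 cutoff, so the full €3,350 applies.
Earned Income Credit: €313,600 is at or above €267,800, so the credit is €0.
Total: €930 + €3,350 + €0 = €4,280.

€4,280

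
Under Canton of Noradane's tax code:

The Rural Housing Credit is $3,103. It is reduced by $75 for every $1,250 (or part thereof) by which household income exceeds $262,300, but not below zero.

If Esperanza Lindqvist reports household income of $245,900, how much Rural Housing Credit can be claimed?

$3,103

Rural Housing Credit: $245,900 is at or below the $262,300 threshold, so the full $3,103 applies.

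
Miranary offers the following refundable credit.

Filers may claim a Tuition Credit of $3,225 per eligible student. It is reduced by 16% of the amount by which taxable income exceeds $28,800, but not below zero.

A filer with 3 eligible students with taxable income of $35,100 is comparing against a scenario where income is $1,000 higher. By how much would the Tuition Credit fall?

$160

At $35,100 — base = 3 × $3,225 = $9,675. 16% of the $6,300 excess over $28,800 is $1,008; credit = $9,675 − $1,008 = $8,667.
At $36,100 — base = 3 × $3,225 = $9,675. 16% of the $7,300 excess over $28,800 is $1,168; credit = $9,675 − $1,168 = $8,507.
Lost: $8,667 − $8,507 = $160.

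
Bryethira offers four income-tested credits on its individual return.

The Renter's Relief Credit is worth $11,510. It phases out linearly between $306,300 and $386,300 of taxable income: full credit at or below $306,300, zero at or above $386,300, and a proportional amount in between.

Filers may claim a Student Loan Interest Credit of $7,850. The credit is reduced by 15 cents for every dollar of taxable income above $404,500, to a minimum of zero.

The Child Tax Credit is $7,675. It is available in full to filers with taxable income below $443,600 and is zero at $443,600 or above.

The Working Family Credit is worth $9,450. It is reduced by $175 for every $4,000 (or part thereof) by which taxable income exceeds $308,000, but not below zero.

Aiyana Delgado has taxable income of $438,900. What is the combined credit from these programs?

$14,040

Renter's Relief Credit: $438,900 is at or above $386,300, so the credit is $0.
Student Loan Interest Credit: 15% of the $34,400 excess over $404,500 is $5,160; credit = $7,850 − $5,160 = $2,690.
Child Tax Credit: $438,900 is below the $443,600 cutoff, so the full $7,675 applies.
Working Family Credit: income exceeds $308,000 by $130,900, which is 33 full-or-partial $4,000 increments; reduction = 33 × $175 = $5,775, leaving $3,675.
Total: $0 + $2,690 + $7,675 + $3,675 = $14,040.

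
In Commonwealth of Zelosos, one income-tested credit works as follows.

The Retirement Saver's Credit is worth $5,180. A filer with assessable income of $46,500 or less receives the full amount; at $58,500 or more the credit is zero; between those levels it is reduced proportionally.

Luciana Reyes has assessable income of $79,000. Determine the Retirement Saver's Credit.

Retirement Saver's Credit: $79,000 is at or above $58,500, so the credit is $0.

$0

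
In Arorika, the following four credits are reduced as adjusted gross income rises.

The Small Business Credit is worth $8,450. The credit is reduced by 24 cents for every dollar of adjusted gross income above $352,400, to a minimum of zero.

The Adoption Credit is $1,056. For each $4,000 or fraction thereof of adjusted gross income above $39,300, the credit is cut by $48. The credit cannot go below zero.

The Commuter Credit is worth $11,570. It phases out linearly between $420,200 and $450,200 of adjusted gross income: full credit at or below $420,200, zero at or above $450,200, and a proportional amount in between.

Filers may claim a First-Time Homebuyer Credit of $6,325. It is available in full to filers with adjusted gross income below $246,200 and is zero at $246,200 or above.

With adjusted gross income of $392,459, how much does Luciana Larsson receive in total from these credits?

$11,570

Small Business Credit: 24% of the $40,059 excess over $352,400 is $9,614.16 ≥ base, so the credit is $0.
Adoption Credit: income exceeds $39,300 by $353,159 → 89 increments × $48 = $4,272 ≥ base, so the credit is $0.
Commuter Credit: $392,459 is at or below the $420,200 threshold, so the full $11,570 applies.
First-Time Homebuyer Credit: $392,459 meets or exceeds the $246,200 cutoff, so the credit is $0.
Total: $0 + $0 + $11,570 + $0 = $11,570.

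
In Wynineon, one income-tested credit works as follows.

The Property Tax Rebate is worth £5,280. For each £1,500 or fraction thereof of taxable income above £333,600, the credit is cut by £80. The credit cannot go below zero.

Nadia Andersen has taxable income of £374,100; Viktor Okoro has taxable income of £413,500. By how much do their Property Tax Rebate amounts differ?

Nadia (£374,100): Property Tax Rebate: income exceeds £333,600 by £40,500, which is 27 full-or-partial £1,500 increments; reduction = 27 × £80 = £2,160, leaving £3,120.
Viktor (£413,500): Property Tax Rebate: income exceeds £333,600 by £79,900, which is 54 full-or-partial £1,500 increments; reduction = 54 × £80 = £4,320, leaving £960.
Difference: |£3,120 − £960| = £2,160.

£2,160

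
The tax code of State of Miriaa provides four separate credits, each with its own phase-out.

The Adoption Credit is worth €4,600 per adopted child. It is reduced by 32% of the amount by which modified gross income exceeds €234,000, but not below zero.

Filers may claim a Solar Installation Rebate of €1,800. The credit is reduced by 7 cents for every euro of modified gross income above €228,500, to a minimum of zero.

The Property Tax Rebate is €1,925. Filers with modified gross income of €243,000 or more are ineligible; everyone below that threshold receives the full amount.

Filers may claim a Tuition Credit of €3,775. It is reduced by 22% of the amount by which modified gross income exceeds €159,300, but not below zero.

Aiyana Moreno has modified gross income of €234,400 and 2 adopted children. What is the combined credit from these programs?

€12,384

Adoption Credit: base = 2 × €4,600 = €9,200. 32% of the €400 excess over €234,000 is €128; credit = €9,200 − €128 = €9,072.
Solar Installation Rebate: 7% of the €5,900 excess over €228,500 is €413; credit = €1,800 − €413 = €1,387.
Property Tax Rebate: €234,400 is below the €243,000 cutoff, so the full €1,925 applies.
Tuition Credit: 22% of the €75,100 excess over €159,300 is €16,522 ≥ base, so the credit is €0.
Total: €9,072 + €1,387 + €1,925 + €0 = €12,384.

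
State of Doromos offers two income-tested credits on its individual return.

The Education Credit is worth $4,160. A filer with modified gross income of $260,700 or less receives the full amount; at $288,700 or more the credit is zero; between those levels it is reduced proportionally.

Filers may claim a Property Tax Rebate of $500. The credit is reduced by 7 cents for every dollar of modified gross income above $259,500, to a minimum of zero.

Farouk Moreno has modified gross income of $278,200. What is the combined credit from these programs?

Education Credit: $278,200 is $17,500 into a $28,000 phase-out range, leaving 10,500/28,000 of the credit: $4,160 × 10,500/28,000 = $1,560.
Property Tax Rebate: 7% of the $18,700 excess over $259,500 is $1,309 ≥ base, so the credit is $0.
Total: $1,560 + $0 = $1,560.

$1,560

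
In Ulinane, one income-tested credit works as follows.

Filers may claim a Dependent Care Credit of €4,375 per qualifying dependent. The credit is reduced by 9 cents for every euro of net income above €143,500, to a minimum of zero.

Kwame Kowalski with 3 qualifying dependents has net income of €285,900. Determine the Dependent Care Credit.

€309

Dependent Care Credit: base = 3 × €4,375 = €13,125. 9% of the €142,400 excess over €143,500 is €12,816; credit = €13,125 − €12,816 = €309.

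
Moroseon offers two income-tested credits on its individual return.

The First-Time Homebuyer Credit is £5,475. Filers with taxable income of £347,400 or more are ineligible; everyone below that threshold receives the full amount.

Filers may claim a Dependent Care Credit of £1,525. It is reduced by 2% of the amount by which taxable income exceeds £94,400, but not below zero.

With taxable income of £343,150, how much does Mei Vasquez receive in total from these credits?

£5,475

First-Time Homebuyer Credit: £343,150 is below the £347,400 cutoff, so the full £5,475 applies.
Dependent Care Credit: 2% of the £248,750 excess over £94,400 is £4,975 ≥ base, so the credit is £0.
Total: £5,475 + £0 = £5,475.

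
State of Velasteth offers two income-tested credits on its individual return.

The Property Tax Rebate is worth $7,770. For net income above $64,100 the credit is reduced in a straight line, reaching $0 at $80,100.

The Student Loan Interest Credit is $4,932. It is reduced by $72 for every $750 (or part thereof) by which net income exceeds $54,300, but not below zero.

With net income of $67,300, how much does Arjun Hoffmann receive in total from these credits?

Property Tax Rebate: $67,300 is $3,200 into a $16,000 phase-out range, leaving 12,800/16,000 of the credit: $7,770 × 12,800/16,000 = $6,216.
Student Loan Interest Credit: income exceeds $54,300 by $13,000, which is 18 full-or-partial $750 increments; reduction = 18 × $72 = $1,296, leaving $3,636.
Total: $6,216 + $3,636 = $9,852.

$9,852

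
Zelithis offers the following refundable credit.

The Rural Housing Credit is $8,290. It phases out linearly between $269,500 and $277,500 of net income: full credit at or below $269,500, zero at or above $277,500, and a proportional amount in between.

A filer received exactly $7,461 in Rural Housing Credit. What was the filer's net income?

$270,300

$7,461 is 7,461/8,290 of the full $8,290, so 829/8,290 of the $8,000 range has been used: income = $269,500 + $8,000 × 829/8,290 = $270,300.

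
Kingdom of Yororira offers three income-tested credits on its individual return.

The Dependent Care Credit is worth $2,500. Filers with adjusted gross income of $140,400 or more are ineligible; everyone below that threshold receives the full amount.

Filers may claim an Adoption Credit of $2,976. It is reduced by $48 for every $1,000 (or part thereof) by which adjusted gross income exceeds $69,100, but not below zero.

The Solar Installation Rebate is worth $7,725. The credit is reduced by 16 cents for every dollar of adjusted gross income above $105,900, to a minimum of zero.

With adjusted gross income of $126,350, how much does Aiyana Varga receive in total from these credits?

$7,145

Dependent Care Credit: $126,350 is below the $140,400 cutoff, so the full $2,500 applies.
Adoption Credit: income exceeds $69,100 by $57,250, which is 58 full-or-partial $1,000 increments; reduction = 58 × $48 = $2,784, leaving $192.
Solar Installation Rebate: 16% of the $20,450 excess over $105,900 is $3,272; credit = $7,725 − $3,272 = $4,453.
Total: $2,500 + $192 + $4,453 = $7,145.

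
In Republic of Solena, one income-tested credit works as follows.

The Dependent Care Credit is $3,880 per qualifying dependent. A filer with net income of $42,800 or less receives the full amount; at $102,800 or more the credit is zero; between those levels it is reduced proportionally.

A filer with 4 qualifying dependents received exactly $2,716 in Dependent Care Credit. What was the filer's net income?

$92,300

Full credit = 4 × $3,880 = $15,520.
$2,716 is 2,716/15,520 of the full $15,520, so 12,804/15,520 of the $60,000 range has been used: income = $42,800 + $60,000 × 12,804/15,520 = $92,300.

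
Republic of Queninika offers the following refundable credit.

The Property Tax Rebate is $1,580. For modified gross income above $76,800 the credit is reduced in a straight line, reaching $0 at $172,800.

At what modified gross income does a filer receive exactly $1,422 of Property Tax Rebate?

$86,400

$1,422 is 1,422/1,580 of the full $1,580, so 158/1,580 of the $96,000 range has been used: income = $76,800 + $96,000 × 158/1,580 = $86,400.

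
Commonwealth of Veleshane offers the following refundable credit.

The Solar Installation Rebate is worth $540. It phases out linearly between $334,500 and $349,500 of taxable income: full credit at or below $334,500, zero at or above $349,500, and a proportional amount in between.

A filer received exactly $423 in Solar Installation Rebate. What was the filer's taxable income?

$337,750

$423 is 423/540 of the full $540, so 117/540 of the $15,000 range has been used: income = $334,500 + $15,000 × 117/540 = $337,750.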